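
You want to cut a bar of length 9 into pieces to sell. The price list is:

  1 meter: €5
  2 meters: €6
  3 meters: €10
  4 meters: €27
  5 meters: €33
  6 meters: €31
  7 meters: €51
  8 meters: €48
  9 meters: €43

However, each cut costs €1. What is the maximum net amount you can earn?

Consider every possible first cut. net[k] is the best of p[i]+net[k−i] over all sellable i≤k, charging 1 whenever i<k.
net[1] = 5
net[2] = max(5+5-1, 6+0) = 9
net[3] = max(5+9-1, 6+5-1, 10+0) = 13
net[4] = max(5+13-1, 6+9-1, 10+5-1, 27+0) = 27
net[5] = max(5+27-1, 6+13-1, 10+9-1, 27+5-1, 33+0) = 33
net[6] = max(5+33-1, 6+27-1, 10+13-1, 27+9-1, 33+5-1, 31+0) = 37
net[7] = max(5+37-1, 6+33-1, 10+27-1, …, 31+5-1, 51+0) = 51
net[8] = max(5+51-1, 6+37-1, 10+33-1, …, 51+5-1, 48+0) = 55
net[9] = max(5+55-1, 6+51-1, 10+37-1, …, 48+5-1, 43+0) = 59
One optimal plan: pieces 7 + 1 + 1 (2 cuts) → €61 − €2 = €59.

59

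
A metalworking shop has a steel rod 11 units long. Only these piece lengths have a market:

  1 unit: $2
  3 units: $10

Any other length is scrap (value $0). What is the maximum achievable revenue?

Build f[k] bottom-up: f[k] = max over allowed piece i of (p[i] + f[k−i]).
f[1] = 2
f[2] = 4  (first piece 1, then f[1]=2)
f[3] = max(2+4, 10+0) = 10
f[4] = max(2+10, 10+2) = 12
f[5] = max(2+12, 10+4) = 14
f[6] = max(2+14, 10+10) = 20
f[7] = max(2+20, 10+12) = 22
f[8] = max(2+22, 10+14) = 24
f[9] = max(2+24, 10+20) = 30
f[10] = max(2+30, 10+22) = 32
f[11] = max(2+32, 10+24) = 34
One optimal cutting: 3 + 3 + 3 + 1 + 1 → $34.

34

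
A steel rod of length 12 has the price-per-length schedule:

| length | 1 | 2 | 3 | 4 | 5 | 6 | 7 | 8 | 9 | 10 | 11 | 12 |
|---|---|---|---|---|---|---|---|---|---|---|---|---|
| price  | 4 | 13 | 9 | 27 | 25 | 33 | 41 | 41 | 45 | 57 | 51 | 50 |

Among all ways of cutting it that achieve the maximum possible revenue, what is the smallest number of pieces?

Let r[k] be the best obtainable value from length k. For each k, try every first piece i and keep the best of price[i] + r[k−i].
r[1] = 4
r[2] = 13
r[3] = 17  (first piece 1, then r[2]=13)
r[4] = 27
r[5] = 31  (first piece 1, then r[4]=27)
r[6] = 40  (first piece 2, then r[4]=27)
r[7] = 44  (first piece 1, then r[6]=40)
r[8] = 54  (first piece 4, then r[4]=27)
r[9] = 58  (first piece 1, then r[8]=54)
r[10] = 67  (first piece 2, then r[8]=54)
r[11] = 71  (first piece 1, then r[10]=67)
r[12] = 81  (first piece 4, then r[8]=54)
Maximum revenue is $81.
Now minimize piece count subject to staying optimal: for each k, pieces[k] = 1 + min over i with p[i]+r[k−i]=r[k] of pieces[k−i].
pieces[9] = 3
pieces[10] = 3
pieces[11] = 4
pieces[12] = 3

3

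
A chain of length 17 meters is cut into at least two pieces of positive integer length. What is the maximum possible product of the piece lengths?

Define P[k] = max over 1≤i<k of i · max(k−i, P[k−i]); the inner max lets the remainder stay uncut if that's better.
Small cases: P[2]=1, P[3]=2, P[4]=4, P[5]=6, P[6]=9, P[7]=12, P[8]=18, P[9]=27, P[10]=36, P[11]=54, P[12]=81.
P[13] = max(1·81, 2·54, 3·36, …, 11·2, 12·1) = 108
P[14] = max(1·108, 2·81, 3·54, …, 12·2, 13·1) = 162
P[15] = max(1·162, 2·108, 3·81, …, 13·2, 14·1) = 243
P[16] = max(1·243, 2·162, 3·108, …, 14·2, 15·1) = 324
P[17] = max(1·324, 2·243, 3·162, …, 15·2, 16·1) = 486
One optimal split: 3 + 3 + 3 + 3 + 3 + 2; product 3·3·3·3·3·2 = 486.

486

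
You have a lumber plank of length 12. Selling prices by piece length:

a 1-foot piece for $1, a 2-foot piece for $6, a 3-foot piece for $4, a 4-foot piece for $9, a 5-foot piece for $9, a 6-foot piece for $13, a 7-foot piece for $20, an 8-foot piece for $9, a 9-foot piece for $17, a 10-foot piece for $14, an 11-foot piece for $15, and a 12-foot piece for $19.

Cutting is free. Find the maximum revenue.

Consider every possible first cut. r[k] is the best of p[i]+r[k−i] over all sellable i≤k.
r[1] = 1
r[2] = 6
r[3] = 7  (first piece 1, then r[2]=6)
r[4] = 12  (first piece 2, then r[2]=6)
r[5] = 13  (first piece 1, then r[4]=12)
r[6] = 18  (first piece 2, then r[4]=12)
r[7] = 20
r[8] = 24  (first piece 2, then r[6]=18)
r[9] = 26  (first piece 2, then r[7]=20)
r[10] = 30  (first piece 2, then r[8]=24)
r[11] = 32  (first piece 2, then r[9]=26)
r[12] = 36  (first piece 2, then r[10]=30)
One optimal cutting: 2 + 2 + 2 + 2 + 2 + 2 → $6 + $6 + $6 + $6 + $6 + $6 = $36.

36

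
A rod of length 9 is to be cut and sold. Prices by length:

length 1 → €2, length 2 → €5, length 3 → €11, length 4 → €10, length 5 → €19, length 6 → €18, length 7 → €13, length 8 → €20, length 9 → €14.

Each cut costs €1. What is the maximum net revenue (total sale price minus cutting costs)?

31

Build v[k] bottom-up: v[k] = max over allowed piece i of (p[i] + v[k−i]) − 1 per cut.
v[1] = 2
v[2] = max(2+2-1, 5+0) = 5
v[3] = max(2+5-1, 5+2-1, 11+0) = 11
v[4] = max(2+11-1, 5+5-1, 11+2-1, 10+0) = 12
v[5] = max(2+12-1, 5+11-1, 11+5-1, 10+2-1, 19+0) = 19
v[6] = max(2+19-1, 5+12-1, 11+11-1, 10+5-1, 19+2-1, 18+0) = 21
v[7] = max(2+21-1, 5+19-1, 11+12-1, …, 18+2-1, 13+0) = 23
v[8] = max(2+23-1, 5+21-1, 11+19-1, …, 13+2-1, 20+0) = 29
v[9] = max(2+29-1, 5+23-1, 11+21-1, …, 20+2-1, 14+0) = 31
One optimal plan: pieces 3 + 3 + 3 (2 cuts) → €33 − €2 = €31.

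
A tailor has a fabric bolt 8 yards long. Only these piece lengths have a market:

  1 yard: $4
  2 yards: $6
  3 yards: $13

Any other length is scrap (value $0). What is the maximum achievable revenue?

34

Build r[k] bottom-up: r[k] = max over allowed piece i of (p[i] + r[k−i]).
r[1] = 4
r[2] = max(4+4, 6+0) = 8
r[3] = max(4+8, 6+4, 13+0) = 13
r[4] = max(4+13, 6+8, 13+4) = 17
r[5] = max(4+17, 6+13, 13+8) = 21
r[6] = max(4+21, 6+17, 13+13) = 26
r[7] = max(4+26, 6+21, 13+17) = 30
r[8] = max(4+30, 6+26, 13+21) = 34
One optimal cutting: 3 + 3 + 1 + 1 → $34.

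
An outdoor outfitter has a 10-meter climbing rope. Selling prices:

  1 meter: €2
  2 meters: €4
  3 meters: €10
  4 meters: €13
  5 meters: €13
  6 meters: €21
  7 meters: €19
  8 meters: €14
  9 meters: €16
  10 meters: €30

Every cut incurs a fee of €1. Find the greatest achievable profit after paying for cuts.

33

Let v[k] be the best obtainable value from length k. For each k, try every first piece i and keep the best of price[i] + v[k−i] minus the 1 cut fee when i<k.
v[1] = 2
v[2] = 4
v[3] = 10
v[4] = 13
v[5] = 14  (first piece 1, then v[4]=13)
v[6] = 21
v[7] = 22  (first piece 1, then v[6]=21)
v[8] = 25  (first piece 4, then v[4]=13)
v[9] = 30  (first piece 3, then v[6]=21)
v[10] = 33  (first piece 4, then v[6]=21)
One optimal plan: pieces 6 + 4 (1 cut) → €34 − €1 = €33.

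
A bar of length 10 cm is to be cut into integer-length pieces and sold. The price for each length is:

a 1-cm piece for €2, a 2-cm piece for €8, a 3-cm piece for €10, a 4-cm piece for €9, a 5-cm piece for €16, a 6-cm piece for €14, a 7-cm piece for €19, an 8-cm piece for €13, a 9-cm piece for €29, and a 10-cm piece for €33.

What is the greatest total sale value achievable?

40

Let best[k] be the best obtainable value from length k. For each k, try every first piece i and keep the best of price[i] + best[k−i].
best[1] = 2
best[2] = max(2+2, 8+0) = 8
best[3] = max(2+8, 8+2, 10+0) = 10
best[4] = max(2+10, 8+8, 10+2, 9+0) = 16
best[5] = max(2+16, 8+10, 10+8, 9+2, 16+0) = 18
best[6] = max(2+18, 8+16, 10+10, 9+8, 16+2, 14+0) = 24
best[7] = max(2+24, 8+18, 10+16, …, 14+2, 19+0) = 26
best[8] = max(2+26, 8+24, 10+18, …, 19+2, 13+0) = 32
best[9] = max(2+32, 8+26, 10+24, …, 13+2, 29+0) = 34
best[10] = max(2+34, 8+32, 10+26, …, 29+2, 33+0) = 40
One optimal cutting: 2 + 2 + 2 + 2 + 2 → €8 + €8 + €8 + €8 + €8 = €40.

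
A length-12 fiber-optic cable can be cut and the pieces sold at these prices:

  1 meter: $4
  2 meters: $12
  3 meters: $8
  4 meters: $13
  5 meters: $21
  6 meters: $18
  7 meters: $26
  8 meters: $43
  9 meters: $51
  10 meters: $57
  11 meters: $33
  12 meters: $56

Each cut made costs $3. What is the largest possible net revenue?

66

Consider every possible first cut. r[k] is the best of p[i]+r[k−i] over all sellable i≤k, charging 3 whenever i<k.
r[1] = 4
r[2] = max(4+4-3, 12+0) = 12
r[3] = max(4+12-3, 12+4-3, 8+0) = 13
r[4] = max(4+13-3, 12+12-3, 8+4-3, 13+0) = 21
r[5] = max(4+21-3, 12+13-3, 8+12-3, 13+4-3, 21+0) = 22
r[6] = max(4+22-3, 12+21-3, 8+13-3, 13+12-3, 21+4-3, 18+0) = 30
r[7] = max(4+30-3, 12+22-3, 8+21-3, …, 18+4-3, 26+0) = 31
r[8] = max(4+31-3, 12+30-3, 8+22-3, …, 26+4-3, 43+0) = 43
r[9] = max(4+43-3, 12+31-3, 8+30-3, …, 43+4-3, 51+0) = 51
r[10] = max(4+51-3, 12+43-3, 8+31-3, …, 51+4-3, 57+0) = 57
r[11] = max(4+57-3, 12+51-3, 8+43-3, …, 57+4-3, 33+0) = 60
r[12] = max(4+60-3, 12+57-3, 8+51-3, …, 33+4-3, 56+0) = 66
One optimal plan: pieces 10 + 2 (1 cut) → $69 − $3 = $66.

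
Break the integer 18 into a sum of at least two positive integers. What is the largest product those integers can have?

Fill prod[k] for k=2..18: at each k try every first piece i and multiply by the better of (k−i) uncut or prod[k−i].
prod[2] = 1×max(1,0) = 1×1 = 1
prod[3] = 1×max(2,1) = 1×2 = 2
prod[4] = 2×max(2,1) = 2×2 = 4
prod[5] = 2×max(3,2) = 2×3 = 6
prod[6] = 3×max(3,2) = 3×3 = 9
prod[7] = 2×max(5,6) = 2×6 = 12
prod[8] = 2×max(6,9) = 2×9 = 18
prod[9] = 3×max(6,9) = 3×9 = 27
prod[10] = 2×max(8,18) = 2×18 = 36
prod[11] = 2×max(9,27) = 2×27 = 54
prod[12] = 3×max(9,27) = 3×27 = 81
prod[13] = 2×max(11,54) = 2×54 = 108
prod[14] = 2×max(12,81) = 2×81 = 162
prod[15] = 3×max(12,81) = 3×81 = 243
prod[16] = 2×max(14,162) = 2×162 = 324
prod[17] = 2×max(15,243) = 2×243 = 486
prod[18] = 3×max(15,243) = 3×243 = 729
One optimal split: 3 + 3 + 3 + 3 + 3 + 3; product 3×3×3×3×3×3 = 729.

729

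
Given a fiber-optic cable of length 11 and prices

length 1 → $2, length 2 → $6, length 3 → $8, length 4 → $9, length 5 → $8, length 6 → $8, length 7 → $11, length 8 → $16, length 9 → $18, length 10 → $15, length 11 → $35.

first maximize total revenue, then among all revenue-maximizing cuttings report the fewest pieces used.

1

Build r[k] bottom-up: r[k] = max over allowed piece i of (p[i] + r[k−i]).
r[1] = 2
r[2] = 6
r[3] = 8  (first piece 1, then r[2]=6)
r[4] = 12  (first piece 2, then r[2]=6)
r[5] = 14  (first piece 1, then r[4]=12)
r[6] = 18  (first piece 2, then r[4]=12)
r[7] = 20  (first piece 1, then r[6]=18)
r[8] = 24  (first piece 2, then r[6]=18)
r[9] = 26  (first piece 1, then r[8]=24)
r[10] = 30  (first piece 2, then r[8]=24)
r[11] = 35
Maximum revenue is $35.
Now minimize piece count subject to staying optimal: for each k, pieces[k] = 1 + min over i with p[i]+r[k−i]=r[k] of pieces[k−i].
pieces[8] = 4
pieces[9] = 4
pieces[10] = 5
pieces[11] = 1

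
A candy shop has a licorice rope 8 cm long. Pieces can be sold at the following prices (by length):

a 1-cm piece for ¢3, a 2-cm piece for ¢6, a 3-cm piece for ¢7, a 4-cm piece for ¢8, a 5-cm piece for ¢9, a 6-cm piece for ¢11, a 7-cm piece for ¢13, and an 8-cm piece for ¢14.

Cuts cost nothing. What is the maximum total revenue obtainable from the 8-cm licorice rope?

24

Let best[k] be the best obtainable value from length k. For each k, try every first piece i and keep the best of price[i] + best[k−i].
best[1] = 3
best[2] = 6  (first piece 1, then best[1]=3)
best[3] = 9  (first piece 1, then best[2]=6)
best[4] = 12  (first piece 1, then best[3]=9)
best[5] = 15  (first piece 1, then best[4]=12)
best[6] = 18  (first piece 1, then best[5]=15)
best[7] = 21  (first piece 1, then best[6]=18)
best[8] = 24  (first piece 1, then best[7]=21)
One optimal cutting: 1 + 1 + 1 + 1 + 1 + 1 + 1 + 1 → ¢3 + ¢3 + ¢3 + ¢3 + ¢3 + ¢3 + ¢3 + ¢3 = ¢24.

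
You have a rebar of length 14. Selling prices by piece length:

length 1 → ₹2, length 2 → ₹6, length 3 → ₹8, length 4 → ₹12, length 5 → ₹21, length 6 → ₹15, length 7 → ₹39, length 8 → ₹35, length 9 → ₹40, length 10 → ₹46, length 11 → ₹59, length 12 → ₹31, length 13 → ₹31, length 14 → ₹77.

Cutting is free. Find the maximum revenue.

Let r[k] be the best obtainable value from length k. For each k, try every first piece i and keep the best of price[i] + r[k−i].
r[1] = 2
r[2] = max(2+2, 6+0) = 6
r[3] = max(2+6, 6+2, 8+0) = 8
r[4] = max(2+8, 6+6, 8+2, 12+0) = 12
r[5] = max(2+12, 6+8, 8+6, 12+2, 21+0) = 21
r[6] = max(2+21, 6+12, 8+8, 12+6, 21+2, 15+0) = 23
r[7] = max(2+23, 6+21, 8+12, …, 15+2, 39+0) = 39
r[8] = max(2+39, 6+23, 8+21, …, 39+2, 35+0) = 41
r[9] = max(2+41, 6+39, 8+23, …, 35+2, 40+0) = 45
r[10] = max(2+45, 6+41, 8+39, …, 40+2, 46+0) = 47
r[11] = max(2+47, 6+45, 8+41, …, 46+2, 59+0) = 59
r[12] = max(2+59, 6+47, 8+45, …, 59+2, 31+0) = 61
r[13] = max(2+61, 6+59, 8+47, …, 31+2, 31+0) = 65
r[14] = max(2+65, 6+61, 8+59, …, 31+2, 77+0) = 78
One optimal cutting: 7 + 7 → ₹39 + ₹39 = ₹78.

78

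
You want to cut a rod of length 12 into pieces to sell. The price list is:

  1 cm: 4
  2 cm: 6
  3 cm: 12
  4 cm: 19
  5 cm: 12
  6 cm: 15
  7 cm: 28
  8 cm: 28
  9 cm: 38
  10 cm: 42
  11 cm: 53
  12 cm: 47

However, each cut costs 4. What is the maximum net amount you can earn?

Let net[k] be the best obtainable value from length k. For each k, try every first piece i and keep the best of price[i] + net[k−i] minus the 4 cut fee when i<k.
net[1] = 4
net[2] = max(4+4-4, 6+0) = 6
net[3] = max(4+6-4, 6+4-4, 12+0) = 12
net[4] = max(4+12-4, 6+6-4, 12+4-4, 19+0) = 19
net[5] = max(4+19-4, 6+12-4, 12+6-4, 19+4-4, 12+0) = 19
net[6] = max(4+19-4, 6+19-4, 12+12-4, 19+6-4, 12+4-4, 15+0) = 21
net[7] = max(4+21-4, 6+19-4, 12+19-4, …, 15+4-4, 28+0) = 28
net[8] = max(4+28-4, 6+21-4, 12+19-4, …, 28+4-4, 28+0) = 34
net[9] = max(4+34-4, 6+28-4, 12+21-4, …, 28+4-4, 38+0) = 38
net[10] = max(4+38-4, 6+34-4, 12+28-4, …, 38+4-4, 42+0) = 42
net[11] = max(4+42-4, 6+38-4, 12+34-4, …, 42+4-4, 53+0) = 53
net[12] = max(4+53-4, 6+42-4, 12+38-4, …, 53+4-4, 47+0) = 53
One optimal plan: pieces 11 + 1 (1 cut) → 57 − 4 = 53.

53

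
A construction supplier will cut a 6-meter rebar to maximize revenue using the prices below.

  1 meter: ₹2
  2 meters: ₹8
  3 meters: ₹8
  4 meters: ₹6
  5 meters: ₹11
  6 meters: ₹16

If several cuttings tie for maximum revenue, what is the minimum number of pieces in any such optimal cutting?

3

Let r[k] be the best obtainable value from length k. For each k, try every first piece i and keep the best of price[i] + r[k−i].
r[1] = 2
r[2] = 8
r[3] = 10  (first piece 1, then r[2]=8)
r[4] = 16  (first piece 2, then r[2]=8)
r[5] = 18  (first piece 1, then r[4]=16)
r[6] = 24  (first piece 2, then r[4]=16)
Maximum revenue is ₹24.
Now minimize piece count subject to staying optimal: for each k, pieces[k] = 1 + min over i with p[i]+r[k−i]=r[k] of pieces[k−i].
pieces[3] = 2
pieces[4] = 2
pieces[5] = 3
pieces[6] = 3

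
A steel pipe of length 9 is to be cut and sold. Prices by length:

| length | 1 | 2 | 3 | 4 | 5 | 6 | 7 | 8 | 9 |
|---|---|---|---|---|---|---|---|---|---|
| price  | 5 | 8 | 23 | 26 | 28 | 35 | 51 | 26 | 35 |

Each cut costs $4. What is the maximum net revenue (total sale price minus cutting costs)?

61

Build net[k] bottom-up: net[k] = max over allowed piece i of (p[i] + net[k−i]) − 4 per cut.
net[1] = 5
net[2] = 8
net[3] = 23
net[4] = 26
net[5] = 28
net[6] = 42  (first piece 3, then net[3]=23)
net[7] = 51
net[8] = 52  (first piece 1, then net[7]=51)
net[9] = 61  (first piece 3, then net[6]=42)
One optimal plan: pieces 3 + 3 + 3 (2 cuts) → $69 − $8 = $61.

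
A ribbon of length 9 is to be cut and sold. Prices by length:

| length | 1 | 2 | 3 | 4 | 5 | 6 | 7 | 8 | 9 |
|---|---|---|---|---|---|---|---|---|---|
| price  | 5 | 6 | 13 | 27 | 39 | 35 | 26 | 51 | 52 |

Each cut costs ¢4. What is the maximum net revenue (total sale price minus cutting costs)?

Build r[k] bottom-up: r[k] = max over allowed piece i of (p[i] + r[k−i]) − 4 per cut.
r[1] = 5
r[2] = max(5+5-4, 6+0) = 6
r[3] = max(5+6-4, 6+5-4, 13+0) = 13
r[4] = max(5+13-4, 6+6-4, 13+5-4, 27+0) = 27
r[5] = max(5+27-4, 6+13-4, 13+6-4, 27+5-4, 39+0) = 39
r[6] = max(5+39-4, 6+27-4, 13+13-4, 27+6-4, 39+5-4, 35+0) = 40
r[7] = max(5+40-4, 6+39-4, 13+27-4, …, 35+5-4, 26+0) = 41
r[8] = max(5+41-4, 6+40-4, 13+39-4, …, 26+5-4, 51+0) = 51
r[9] = max(5+51-4, 6+41-4, 13+40-4, …, 51+5-4, 52+0) = 62
One optimal plan: pieces 5 + 4 (1 cut) → ¢66 − ¢4 = ¢62.

62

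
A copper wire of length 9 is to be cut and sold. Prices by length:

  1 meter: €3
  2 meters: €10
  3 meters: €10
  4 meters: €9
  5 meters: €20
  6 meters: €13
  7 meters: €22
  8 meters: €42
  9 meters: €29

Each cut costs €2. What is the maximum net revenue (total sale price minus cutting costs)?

Consider every possible first cut. v[k] is the best of p[i]+v[k−i] over all sellable i≤k, charging 2 whenever i<k.
v[1] = 3
v[2] = 10
v[3] = 11  (first piece 1, then v[2]=10)
v[4] = 18  (first piece 2, then v[2]=10)
v[5] = 20
v[6] = 26  (first piece 2, then v[4]=18)
v[7] = 28  (first piece 2, then v[5]=20)
v[8] = 42
v[9] = 43  (first piece 1, then v[8]=42)
One optimal plan: pieces 8 + 1 (1 cut) → €45 − €2 = €43.

43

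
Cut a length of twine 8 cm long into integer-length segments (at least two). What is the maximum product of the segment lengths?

18

Fill g[k] for k=2..8: at each k try every first piece i and multiply by the better of (k−i) uncut or g[k−i].
g[2] = 1×max(1,0) = 1×1 = 1
g[3] = 1×max(2,1) = 1×2 = 2
g[4] = 2×max(2,1) = 2×2 = 4
g[5] = 2×max(3,2) = 2×3 = 6
g[6] = 3×max(3,2) = 3×3 = 9
g[7] = 2×max(5,6) = 2×6 = 12
g[8] = 2×max(6,9) = 2×9 = 18
One optimal split: 3 + 3 + 2; product 3×3×2 = 18.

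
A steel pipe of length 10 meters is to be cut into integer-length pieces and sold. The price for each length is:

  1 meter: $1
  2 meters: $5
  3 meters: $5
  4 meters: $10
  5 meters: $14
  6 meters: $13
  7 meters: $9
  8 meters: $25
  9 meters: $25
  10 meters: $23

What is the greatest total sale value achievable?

Consider every possible first cut. v[k] is the best of p[i]+v[k−i] over all sellable i≤k.
v[1] = 1
v[2] = 5
v[3] = 6  (first piece 1, then v[2]=5)
v[4] = 10  (first piece 2, then v[2]=5)
v[5] = 14
v[6] = 15  (first piece 1, then v[5]=14)
v[7] = 19  (first piece 2, then v[5]=14)
v[8] = 25
v[9] = 26  (first piece 1, then v[8]=25)
v[10] = 30  (first piece 2, then v[8]=25)
One optimal cutting: 8 + 2 → $25 + $5 = $30.

30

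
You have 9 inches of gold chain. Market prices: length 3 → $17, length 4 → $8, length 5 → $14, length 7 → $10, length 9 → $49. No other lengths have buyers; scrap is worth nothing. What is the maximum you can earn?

51

Build f[k] bottom-up: f[k] = max over allowed piece i of (p[i] + f[k−i]).
f[1] = 0
f[2] = 0
f[3] = 17
f[4] = max(17+0, 8+0) = 17
f[5] = max(17+0, 8+0, 14+0) = 17
f[6] = max(17+17, 8+0, 14+0) = 34
f[7] = max(17+17, 8+17, 14+0, 10+0) = 34
f[8] = max(17+17, 8+17, 14+17, 10+0) = 34
f[9] = max(17+34, 8+17, 14+17, 10+0, 49+0) = 51
One optimal cutting: 3 + 3 + 3 → $51.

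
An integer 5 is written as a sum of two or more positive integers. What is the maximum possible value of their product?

Define P[k] = max over 1≤i<k of i · max(k−i, P[k−i]); the inner max lets the remainder stay uncut if that's better.
P[2] = 1·max(1,0) = 1·1 = 1
P[3] = max(1·2, 2·1) = 2
P[4] = max(1·3, 2·2, 3·1) = 4
P[5] = max(1·4, 2·3, 3·2, 4·1) = 6
One optimal split: 3 + 2; product 3·2 = 6.

6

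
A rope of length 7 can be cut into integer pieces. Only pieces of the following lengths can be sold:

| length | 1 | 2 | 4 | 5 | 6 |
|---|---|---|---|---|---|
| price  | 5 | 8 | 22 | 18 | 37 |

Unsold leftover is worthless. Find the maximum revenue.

42

Build best[k] bottom-up: best[k] = max over allowed piece i of (p[i] + best[k−i]).
best[1] = 5
best[2] = max(5+5, 8+0) = 10
best[3] = max(5+10, 8+5) = 15
best[4] = max(5+15, 8+10, 22+0) = 22
best[5] = max(5+22, 8+15, 22+5, 18+0) = 27
best[6] = max(5+27, 8+22, 22+10, 18+5, 37+0) = 37
best[7] = max(5+37, 8+27, 22+15, 18+10, 37+5) = 42
One optimal cutting: 6 + 1 → 42.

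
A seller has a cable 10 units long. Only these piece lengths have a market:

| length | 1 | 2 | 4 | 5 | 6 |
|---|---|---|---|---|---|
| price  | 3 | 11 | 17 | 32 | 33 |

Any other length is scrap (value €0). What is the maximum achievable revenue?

Build r[k] bottom-up: r[k] = max over allowed piece i of (p[i] + r[k−i]).
r[1] = 3
r[2] = max(3+3, 11+0) = 11
r[3] = max(3+11, 11+3) = 14
r[4] = max(3+14, 11+11, 17+0) = 22
r[5] = max(3+22, 11+14, 17+3, 32+0) = 32
r[6] = max(3+32, 11+22, 17+11, 32+3, 33+0) = 35
r[7] = max(3+35, 11+32, 17+14, 32+11, 33+3) = 43
r[8] = max(3+43, 11+35, 17+22, 32+14, 33+11) = 46
r[9] = max(3+46, 11+43, 17+32, 32+22, 33+14) = 54
r[10] = max(3+54, 11+46, 17+35, 32+32, 33+22) = 64
One optimal cutting: 5 + 5 → €64.

64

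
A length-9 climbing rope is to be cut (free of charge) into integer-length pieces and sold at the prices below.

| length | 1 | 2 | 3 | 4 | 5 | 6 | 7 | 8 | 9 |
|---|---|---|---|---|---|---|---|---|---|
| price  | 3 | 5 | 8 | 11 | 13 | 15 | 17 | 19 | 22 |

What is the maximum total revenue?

Consider every possible first cut. best[k] is the best of p[i]+best[k−i] over all sellable i≤k.
best[1] = 3
best[2] = max(3+3, 5+0) = 6
best[3] = max(3+6, 5+3, 8+0) = 9
best[4] = max(3+9, 5+6, 8+3, 11+0) = 12
best[5] = max(3+12, 5+9, 8+6, 11+3, 13+0) = 15
best[6] = max(3+15, 5+12, 8+9, 11+6, 13+3, 15+0) = 18
best[7] = max(3+18, 5+15, 8+12, …, 15+3, 17+0) = 21
best[8] = max(3+21, 5+18, 8+15, …, 17+3, 19+0) = 24
best[9] = max(3+24, 5+21, 8+18, …, 19+3, 22+0) = 27
One optimal cutting: 1 + 1 + 1 + 1 + 1 + 1 + 1 + 1 + 1 → €3 + €3 + €3 + €3 + €3 + €3 + €3 + €3 + €3 = €27.

27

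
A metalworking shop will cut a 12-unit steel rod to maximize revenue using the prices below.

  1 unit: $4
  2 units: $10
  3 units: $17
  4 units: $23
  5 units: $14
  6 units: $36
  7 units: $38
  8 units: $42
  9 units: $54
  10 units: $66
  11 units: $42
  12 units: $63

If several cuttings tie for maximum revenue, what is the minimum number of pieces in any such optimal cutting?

Consider every possible first cut. r[k] is the best of p[i]+r[k−i] over all sellable i≤k.
r[1] = 4
r[2] = 10
r[3] = 17
r[4] = 23
r[5] = 27  (first piece 1, then r[4]=23)
r[6] = 36
r[7] = 40  (first piece 1, then r[6]=36)
r[8] = 46  (first piece 2, then r[6]=36)
r[9] = 54
r[10] = 66
r[11] = 70  (first piece 1, then r[10]=66)
r[12] = 76  (first piece 2, then r[10]=66)
Maximum revenue is $76.
Now minimize piece count subject to staying optimal: for each k, pieces[k] = 1 + min over i with p[i]+r[k−i]=r[k] of pieces[k−i].
pieces[9] = 1
pieces[10] = 1
pieces[11] = 2
pieces[12] = 2

2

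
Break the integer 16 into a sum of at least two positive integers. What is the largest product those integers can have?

324

Define g[k] = max over 1≤i<k of i · max(k−i, g[k−i]); the inner max lets the remainder stay uncut if that's better.
g[2] = 1×max(1,0) = 1×1 = 1
g[3] = 1×max(2,1) = 1×2 = 2
g[4] = 2×max(2,1) = 2×2 = 4
g[5] = 2×max(3,2) = 2×3 = 6
g[6] = 3×max(3,2) = 3×3 = 9
g[7] = 2×max(5,6) = 2×6 = 12
g[8] = 2×max(6,9) = 2×9 = 18
g[9] = 3×max(6,9) = 3×9 = 27
g[10] = 2×max(8,18) = 2×18 = 36
g[11] = 2×max(9,27) = 2×27 = 54
g[12] = 3×max(9,27) = 3×27 = 81
g[13] = 2×max(11,54) = 2×54 = 108
g[14] = 2×max(12,81) = 2×81 = 162
g[15] = 3×max(12,81) = 3×81 = 243
g[16] = 2×max(14,162) = 2×162 = 324
One optimal split: 3 + 3 + 3 + 3 + 2 + 2; product 3×3×3×3×2×2 = 324.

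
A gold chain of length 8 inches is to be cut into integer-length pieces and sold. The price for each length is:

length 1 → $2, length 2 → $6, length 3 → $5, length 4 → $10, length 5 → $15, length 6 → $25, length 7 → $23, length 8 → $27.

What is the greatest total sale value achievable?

Consider every possible first cut. v[k] is the best of p[i]+v[k−i] over all sellable i≤k.
v[1] = 2
v[2] = max(2+2, 6+0) = 6
v[3] = max(2+6, 6+2, 5+0) = 8
v[4] = max(2+8, 6+6, 5+2, 10+0) = 12
v[5] = max(2+12, 6+8, 5+6, 10+2, 15+0) = 15
v[6] = max(2+15, 6+12, 5+8, 10+6, 15+2, 25+0) = 25
v[7] = max(2+25, 6+15, 5+12, …, 25+2, 23+0) = 27
v[8] = max(2+27, 6+25, 5+15, …, 23+2, 27+0) = 31
One optimal cutting: 6 + 2 → $25 + $6 = $31.

31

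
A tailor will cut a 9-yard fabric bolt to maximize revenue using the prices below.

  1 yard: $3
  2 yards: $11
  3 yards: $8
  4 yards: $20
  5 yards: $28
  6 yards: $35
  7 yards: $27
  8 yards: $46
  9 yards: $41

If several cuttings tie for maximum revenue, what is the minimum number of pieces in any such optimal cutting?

3

Consider every possible first cut. r[k] is the best of p[i]+r[k−i] over all sellable i≤k.
r[1] = 3
r[2] = 11
r[3] = 14  (first piece 1, then r[2]=11)
r[4] = 22  (first piece 2, then r[2]=11)
r[5] = 28
r[6] = 35
r[7] = 39  (first piece 2, then r[5]=28)
r[8] = 46  (first piece 2, then r[6]=35)
r[9] = 50  (first piece 2, then r[7]=39)
Maximum revenue is $50.
Now minimize piece count subject to staying optimal: for each k, pieces[k] = 1 + min over i with p[i]+r[k−i]=r[k] of pieces[k−i].
pieces[6] = 1
pieces[7] = 2
pieces[8] = 1
pieces[9] = 3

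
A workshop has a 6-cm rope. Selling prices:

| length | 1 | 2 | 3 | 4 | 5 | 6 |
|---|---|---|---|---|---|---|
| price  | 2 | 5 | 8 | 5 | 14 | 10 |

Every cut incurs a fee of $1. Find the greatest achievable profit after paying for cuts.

Build net[k] bottom-up: net[k] = max over allowed piece i of (p[i] + net[k−i]) − 1 per cut.
net[1] = 2
net[2] = max(2+2-1, 5+0) = 5
net[3] = max(2+5-1, 5+2-1, 8+0) = 8
net[4] = max(2+8-1, 5+5-1, 8+2-1, 5+0) = 9
net[5] = max(2+9-1, 5+8-1, 8+5-1, 5+2-1, 14+0) = 14
net[6] = max(2+14-1, 5+9-1, 8+8-1, 5+5-1, 14+2-1, 10+0) = 15
One optimal plan: pieces 5 + 1 (1 cut) → $16 − $1 = $15.

15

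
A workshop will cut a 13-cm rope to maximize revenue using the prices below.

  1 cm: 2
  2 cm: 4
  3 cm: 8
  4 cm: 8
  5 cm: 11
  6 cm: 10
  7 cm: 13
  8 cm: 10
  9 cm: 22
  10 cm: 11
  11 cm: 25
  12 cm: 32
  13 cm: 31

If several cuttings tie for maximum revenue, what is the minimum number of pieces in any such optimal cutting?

2

Consider every possible first cut. r[k] is the best of p[i]+r[k−i] over all sellable i≤k.
r[1] = 2
r[2] = 4  (first piece 1, then r[1]=2)
r[3] = 8
r[4] = 10  (first piece 1, then r[3]=8)
r[5] = 12  (first piece 1, then r[4]=10)
r[6] = 16  (first piece 3, then r[3]=8)
r[7] = 18  (first piece 1, then r[6]=16)
r[8] = 20  (first piece 1, then r[7]=18)
r[9] = 24  (first piece 3, then r[6]=16)
r[10] = 26  (first piece 1, then r[9]=24)
r[11] = 28  (first piece 1, then r[10]=26)
r[12] = 32  (first piece 3, then r[9]=24)
r[13] = 34  (first piece 1, then r[12]=32)
Maximum revenue is 34.
Now minimize piece count subject to staying optimal: for each k, pieces[k] = 1 + min over i with p[i]+r[k−i]=r[k] of pieces[k−i].
pieces[10] = 4
pieces[11] = 4
pieces[12] = 1
pieces[13] = 2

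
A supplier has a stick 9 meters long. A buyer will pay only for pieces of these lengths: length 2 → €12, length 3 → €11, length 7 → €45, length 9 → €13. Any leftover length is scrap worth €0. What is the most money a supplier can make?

57

Let f[k] be the best obtainable value from length k. For each k, try every first piece i and keep the best of price[i] + f[k−i].
f[1] = 0
f[2] = 12
f[3] = max(12+0, 11+0) = 12
f[4] = max(12+12, 11+0) = 24
f[5] = max(12+12, 11+12) = 24
f[6] = max(12+24, 11+12) = 36
f[7] = max(12+24, 11+24, 45+0) = 45
f[8] = max(12+36, 11+24, 45+0) = 48
f[9] = max(12+45, 11+36, 45+12, 13+0) = 57
One optimal cutting: 7 + 2 → €57.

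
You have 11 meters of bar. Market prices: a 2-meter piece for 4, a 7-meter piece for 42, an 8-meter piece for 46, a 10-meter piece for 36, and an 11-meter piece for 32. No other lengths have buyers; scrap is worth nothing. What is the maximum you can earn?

50

Let f[k] be the best obtainable value from length k. For each k, try every first piece i and keep the best of price[i] + f[k−i].
f[1] = 0
f[2] = 4
f[3] = 4
f[4] = 8  (first piece 2, then f[2]=4)
f[5] = 8
f[6] = 12  (first piece 2, then f[4]=8)
f[7] = max(4+8, 42+0) = 42
f[8] = max(4+12, 42+0, 46+0) = 46
f[9] = max(4+42, 42+4, 46+0) = 46
f[10] = max(4+46, 42+4, 46+4, 36+0) = 50
f[11] = max(4+46, 42+8, 46+4, 36+0, 32+0) = 50
One optimal cutting: pieces 8 + 2 with 1 meter of scrap → 50.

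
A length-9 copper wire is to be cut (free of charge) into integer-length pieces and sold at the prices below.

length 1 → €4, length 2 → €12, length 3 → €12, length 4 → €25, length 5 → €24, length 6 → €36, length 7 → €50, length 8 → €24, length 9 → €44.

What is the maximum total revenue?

62

Build best[k] bottom-up: best[k] = max over allowed piece i of (p[i] + best[k−i]).
best[1] = 4
best[2] = 12
best[3] = 16  (first piece 1, then best[2]=12)
best[4] = 25
best[5] = 29  (first piece 1, then best[4]=25)
best[6] = 37  (first piece 2, then best[4]=25)
best[7] = 50
best[8] = 54  (first piece 1, then best[7]=50)
best[9] = 62  (first piece 2, then best[7]=50)
One optimal cutting: 7 + 2 → €50 + €12 = €62.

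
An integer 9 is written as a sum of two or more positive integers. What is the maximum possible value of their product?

Fill prod[k] for k=2..9: at each k try every first piece i and multiply by the better of (k−i) uncut or prod[k−i].
prod[2] = 1*max(1,0) = 1*1 = 1
prod[3] = 1*max(2,1) = 1*2 = 2
prod[4] = 2*max(2,1) = 2*2 = 4
prod[5] = 2*max(3,2) = 2*3 = 6
prod[6] = 3*max(3,2) = 3*3 = 9
prod[7] = 2*max(5,6) = 2*6 = 12
prod[8] = 2*max(6,9) = 2*9 = 18
prod[9] = 3*max(6,9) = 3*9 = 27
One optimal split: 3 + 3 + 3; product 3*3*3 = 27.

27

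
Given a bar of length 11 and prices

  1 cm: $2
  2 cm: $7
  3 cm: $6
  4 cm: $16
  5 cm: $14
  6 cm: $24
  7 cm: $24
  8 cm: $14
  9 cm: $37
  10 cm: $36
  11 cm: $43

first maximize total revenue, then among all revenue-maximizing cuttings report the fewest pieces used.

Build r[k] bottom-up: r[k] = max over allowed piece i of (p[i] + r[k−i]).
r[1] = 2
r[2] = 7
r[3] = 9  (first piece 1, then r[2]=7)
r[4] = 16
r[5] = 18  (first piece 1, then r[4]=16)
r[6] = 24
r[7] = 26  (first piece 1, then r[6]=24)
r[8] = 32  (first piece 4, then r[4]=16)
r[9] = 37
r[10] = 40  (first piece 4, then r[6]=24)
r[11] = 44  (first piece 2, then r[9]=37)
Maximum revenue is $44.
Now minimize piece count subject to staying optimal: for each k, pieces[k] = 1 + min over i with p[i]+r[k−i]=r[k] of pieces[k−i].
pieces[8] = 2
pieces[9] = 1
pieces[10] = 2
pieces[11] = 2

2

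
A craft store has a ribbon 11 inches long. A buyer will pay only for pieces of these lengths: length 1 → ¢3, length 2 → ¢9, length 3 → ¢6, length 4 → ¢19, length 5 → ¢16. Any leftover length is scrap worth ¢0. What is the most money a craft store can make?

50

Let r[k] be the best obtainable value from length k. For each k, try every first piece i and keep the best of price[i] + r[k−i].
r[1] = 3
r[2] = max(3+3, 9+0) = 9
r[3] = max(3+9, 9+3, 6+0) = 12
r[4] = max(3+12, 9+9, 6+3, 19+0) = 19
r[5] = max(3+19, 9+12, 6+9, 19+3, 16+0) = 22
r[6] = max(3+22, 9+19, 6+12, 19+9, 16+3) = 28
r[7] = max(3+28, 9+22, 6+19, 19+12, 16+9) = 31
r[8] = max(3+31, 9+28, 6+22, 19+19, 16+12) = 38
r[9] = max(3+38, 9+31, 6+28, 19+22, 16+19) = 41
r[10] = max(3+41, 9+38, 6+31, 19+28, 16+22) = 47
r[11] = max(3+47, 9+41, 6+38, 19+31, 16+28) = 50
One optimal cutting: 4 + 4 + 2 + 1 → ¢50.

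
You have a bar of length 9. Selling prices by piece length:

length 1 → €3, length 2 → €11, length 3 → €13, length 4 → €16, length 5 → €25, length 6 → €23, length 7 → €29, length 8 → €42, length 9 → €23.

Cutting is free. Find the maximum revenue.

Let r[k] be the best obtainable value from length k. For each k, try every first piece i and keep the best of price[i] + r[k−i].
r[1] = 3
r[2] = max(3+3, 11+0) = 11
r[3] = max(3+11, 11+3, 13+0) = 14
r[4] = max(3+14, 11+11, 13+3, 16+0) = 22
r[5] = max(3+22, 11+14, 13+11, 16+3, 25+0) = 25
r[6] = max(3+25, 11+22, 13+14, 16+11, 25+3, 23+0) = 33
r[7] = max(3+33, 11+25, 13+22, …, 23+3, 29+0) = 36
r[8] = max(3+36, 11+33, 13+25, …, 29+3, 42+0) = 44
r[9] = max(3+44, 11+36, 13+33, …, 42+3, 23+0) = 47
One optimal cutting: 2 + 2 + 2 + 2 + 1 → €11 + €11 + €11 + €11 + €3 = €47.

47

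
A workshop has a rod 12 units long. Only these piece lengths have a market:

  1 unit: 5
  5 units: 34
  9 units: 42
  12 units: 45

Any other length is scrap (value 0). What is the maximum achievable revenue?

78

Consider every possible first cut. r[k] is the best of p[i]+r[k−i] over all sellable i≤k.
r[1] = 5
r[2] = 10  (first piece 1, then r[1]=5)
r[3] = 15  (first piece 1, then r[2]=10)
r[4] = 20  (first piece 1, then r[3]=15)
r[5] = max(5+20, 34+0) = 34
r[6] = max(5+34, 34+5) = 39
r[7] = max(5+39, 34+10) = 44
r[8] = max(5+44, 34+15) = 49
r[9] = max(5+49, 34+20, 42+0) = 54
r[10] = max(5+54, 34+34, 42+5) = 68
r[11] = max(5+68, 34+39, 42+10) = 73
r[12] = max(5+73, 34+44, 42+15, 45+0) = 78
One optimal cutting: 5 + 5 + 1 + 1 → 78.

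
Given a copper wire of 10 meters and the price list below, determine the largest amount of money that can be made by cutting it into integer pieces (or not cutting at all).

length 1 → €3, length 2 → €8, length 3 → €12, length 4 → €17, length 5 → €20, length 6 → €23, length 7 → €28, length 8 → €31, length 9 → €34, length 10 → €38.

Build v[k] bottom-up: v[k] = max over allowed piece i of (p[i] + v[k−i]).
v[1] = 3
v[2] = max(3+3, 8+0) = 8
v[3] = max(3+8, 8+3, 12+0) = 12
v[4] = max(3+12, 8+8, 12+3, 17+0) = 17
v[5] = max(3+17, 8+12, 12+8, 17+3, 20+0) = 20
v[6] = max(3+20, 8+17, 12+12, 17+8, 20+3, 23+0) = 25
v[7] = max(3+25, 8+20, 12+17, …, 23+3, 28+0) = 29
v[8] = max(3+29, 8+25, 12+20, …, 28+3, 31+0) = 34
v[9] = max(3+34, 8+29, 12+25, …, 31+3, 34+0) = 37
v[10] = max(3+37, 8+34, 12+29, …, 34+3, 38+0) = 42
One optimal cutting: 4 + 4 + 2 → €17 + €17 + €8 = €42.

42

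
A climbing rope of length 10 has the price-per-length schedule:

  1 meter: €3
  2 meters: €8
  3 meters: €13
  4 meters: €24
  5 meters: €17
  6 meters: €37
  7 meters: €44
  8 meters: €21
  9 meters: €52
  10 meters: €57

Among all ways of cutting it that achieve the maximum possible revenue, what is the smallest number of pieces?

2

Let r[k] be the best obtainable value from length k. For each k, try every first piece i and keep the best of price[i] + r[k−i].
r[1] = 3
r[2] = 8
r[3] = 13
r[4] = 24
r[5] = 27  (first piece 1, then r[4]=24)
r[6] = 37
r[7] = 44
r[8] = 48  (first piece 4, then r[4]=24)
r[9] = 52  (first piece 2, then r[7]=44)
r[10] = 61  (first piece 4, then r[6]=37)
Maximum revenue is €61.
Now minimize piece count subject to staying optimal: for each k, pieces[k] = 1 + min over i with p[i]+r[k−i]=r[k] of pieces[k−i].
pieces[7] = 1
pieces[8] = 2
pieces[9] = 1
pieces[10] = 2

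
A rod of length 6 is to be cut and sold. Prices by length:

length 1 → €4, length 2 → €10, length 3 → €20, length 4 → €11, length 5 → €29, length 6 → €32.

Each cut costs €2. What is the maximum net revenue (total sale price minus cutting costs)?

38

Consider every possible first cut. net[k] is the best of p[i]+net[k−i] over all sellable i≤k, charging 2 whenever i<k.
net[1] = 4
net[2] = max(4+4-2, 10+0) = 10
net[3] = max(4+10-2, 10+4-2, 20+0) = 20
net[4] = max(4+20-2, 10+10-2, 20+4-2, 11+0) = 22
net[5] = max(4+22-2, 10+20-2, 20+10-2, 11+4-2, 29+0) = 29
net[6] = max(4+29-2, 10+22-2, 20+20-2, 11+10-2, 29+4-2, 32+0) = 38
One optimal plan: pieces 3 + 3 (1 cut) → €40 − €2 = €38.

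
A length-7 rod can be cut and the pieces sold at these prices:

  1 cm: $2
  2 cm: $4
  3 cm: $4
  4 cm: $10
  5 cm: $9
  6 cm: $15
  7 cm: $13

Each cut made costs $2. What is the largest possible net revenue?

15

Build net[k] bottom-up: net[k] = max over allowed piece i of (p[i] + net[k−i]) − 2 per cut.
net[1] = 2
net[2] = max(2+2-2, 4+0) = 4
net[3] = max(2+4-2, 4+2-2, 4+0) = 4
net[4] = max(2+4-2, 4+4-2, 4+2-2, 10+0) = 10
net[5] = max(2+10-2, 4+4-2, 4+4-2, 10+2-2, 9+0) = 10
net[6] = max(2+10-2, 4+10-2, 4+4-2, 10+4-2, 9+2-2, 15+0) = 15
net[7] = max(2+15-2, 4+10-2, 4+10-2, …, 15+2-2, 13+0) = 15
One optimal plan: pieces 6 + 1 (1 cut) → $17 − $2 = $15.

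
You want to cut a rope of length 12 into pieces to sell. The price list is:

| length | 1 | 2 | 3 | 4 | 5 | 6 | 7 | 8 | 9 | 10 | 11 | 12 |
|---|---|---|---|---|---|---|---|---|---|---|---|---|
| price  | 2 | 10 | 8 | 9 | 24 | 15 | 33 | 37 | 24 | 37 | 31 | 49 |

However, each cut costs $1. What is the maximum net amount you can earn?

Consider every possible first cut. v[k] is the best of p[i]+v[k−i] over all sellable i≤k, charging 1 whenever i<k.
v[1] = 2
v[2] = max(2+2-1, 10+0) = 10
v[3] = max(2+10-1, 10+2-1, 8+0) = 11
v[4] = max(2+11-1, 10+10-1, 8+2-1, 9+0) = 19
v[5] = max(2+19-1, 10+11-1, 8+10-1, 9+2-1, 24+0) = 24
v[6] = max(2+24-1, 10+19-1, 8+11-1, 9+10-1, 24+2-1, 15+0) = 28
v[7] = max(2+28-1, 10+24-1, 8+19-1, …, 15+2-1, 33+0) = 33
v[8] = max(2+33-1, 10+28-1, 8+24-1, …, 33+2-1, 37+0) = 37
v[9] = max(2+37-1, 10+33-1, 8+28-1, …, 37+2-1, 24+0) = 42
v[10] = max(2+42-1, 10+37-1, 8+33-1, …, 24+2-1, 37+0) = 47
v[11] = max(2+47-1, 10+42-1, 8+37-1, …, 37+2-1, 31+0) = 51
v[12] = max(2+51-1, 10+47-1, 8+42-1, …, 31+2-1, 49+0) = 56
One optimal plan: pieces 5 + 5 + 2 (2 cuts) → $58 − $2 = $56.

56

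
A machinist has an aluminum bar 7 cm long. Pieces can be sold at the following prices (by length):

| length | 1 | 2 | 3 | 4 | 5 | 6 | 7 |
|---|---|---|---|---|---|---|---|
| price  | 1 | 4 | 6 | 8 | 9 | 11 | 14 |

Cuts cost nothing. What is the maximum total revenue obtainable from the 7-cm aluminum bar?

14

Build v[k] bottom-up: v[k] = max over allowed piece i of (p[i] + v[k−i]).
v[1] = 1
v[2] = 4
v[3] = 6
v[4] = 8  (first piece 2, then v[2]=4)
v[5] = 10  (first piece 2, then v[3]=6)
v[6] = 12  (first piece 2, then v[4]=8)
v[7] = 14  (first piece 2, then v[5]=10)
One optimal cutting: 3 + 2 + 2 → $6 + $4 + $4 = $14.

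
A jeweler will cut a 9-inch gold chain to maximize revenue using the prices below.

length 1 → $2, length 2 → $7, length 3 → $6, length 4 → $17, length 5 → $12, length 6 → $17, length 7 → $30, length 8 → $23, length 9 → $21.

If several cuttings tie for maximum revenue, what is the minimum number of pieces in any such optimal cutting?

Let r[k] be the best obtainable value from length k. For each k, try every first piece i and keep the best of price[i] + r[k−i].
r[1] = 2
r[2] = max(2+2, 7+0) = 7
r[3] = max(2+7, 7+2, 6+0) = 9
r[4] = max(2+9, 7+7, 6+2, 17+0) = 17
r[5] = max(2+17, 7+9, 6+7, 17+2, 12+0) = 19
r[6] = max(2+19, 7+17, 6+9, 17+7, 12+2, 17+0) = 24
r[7] = max(2+24, 7+19, 6+17, …, 17+2, 30+0) = 30
r[8] = max(2+30, 7+24, 6+19, …, 30+2, 23+0) = 34
r[9] = max(2+34, 7+30, 6+24, …, 23+2, 21+0) = 37
Maximum revenue is $37.
Now minimize piece count subject to staying optimal: for each k, pieces[k] = 1 + min over i with p[i]+r[k−i]=r[k] of pieces[k−i].
pieces[6] = 2
pieces[7] = 1
pieces[8] = 2
pieces[9] = 2

2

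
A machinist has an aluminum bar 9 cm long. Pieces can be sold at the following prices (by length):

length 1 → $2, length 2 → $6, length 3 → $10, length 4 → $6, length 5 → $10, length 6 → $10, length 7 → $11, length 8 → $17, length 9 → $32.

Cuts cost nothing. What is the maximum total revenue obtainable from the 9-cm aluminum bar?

Let best[k] be the best obtainable value from length k. For each k, try every first piece i and keep the best of price[i] + best[k−i].
best[1] = 2
best[2] = max(2+2, 6+0) = 6
best[3] = max(2+6, 6+2, 10+0) = 10
best[4] = max(2+10, 6+6, 10+2, 6+0) = 12
best[5] = max(2+12, 6+10, 10+6, 6+2, 10+0) = 16
best[6] = max(2+16, 6+12, 10+10, 6+6, 10+2, 10+0) = 20
best[7] = max(2+20, 6+16, 10+12, …, 10+2, 11+0) = 22
best[8] = max(2+22, 6+20, 10+16, …, 11+2, 17+0) = 26
best[9] = max(2+26, 6+22, 10+20, …, 17+2, 32+0) = 32
Best is to sell the whole 9-cm piece uncut for $32.

32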